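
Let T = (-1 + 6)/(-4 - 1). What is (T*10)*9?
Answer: -90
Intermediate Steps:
T = -1 (T = 5/(-5) = 5*(-⅕) = -1)
(T*10)*9 = -1*10*9 = -10*9 = -90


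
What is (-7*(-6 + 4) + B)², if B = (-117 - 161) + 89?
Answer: 30625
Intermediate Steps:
B = -189 (B = -278 + 89 = -189)
(-7*(-6 + 4) + B)² = (-7*(-6 + 4) - 189)² = (-7*(-2) - 189)² = (14 - 189)² = (-175)² = 30625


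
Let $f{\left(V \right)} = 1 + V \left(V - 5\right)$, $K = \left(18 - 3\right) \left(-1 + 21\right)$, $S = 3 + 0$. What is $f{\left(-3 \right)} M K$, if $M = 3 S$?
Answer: $67500$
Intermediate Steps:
$S = 3$
$M = 9$ ($M = 3 \cdot 3 = 9$)
$K = 300$ ($K = 15 \cdot 20 = 300$)
$f{\left(V \right)} = 1 + V \left(-5 + V\right)$
$f{\left(-3 \right)} M K = \left(1 + \left(-3\right)^{2} - -15\right) 9 \cdot 300 = \left(1 + 9 + 15\right) 9 \cdot 300 = 25 \cdot 9 \cdot 300 = 225 \cdot 300 = 67500$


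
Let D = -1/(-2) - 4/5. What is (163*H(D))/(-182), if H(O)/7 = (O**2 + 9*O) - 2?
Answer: 75143/2600 ≈ 28.901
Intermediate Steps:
D = -3/10 (D = -1*(-1/2) - 4*1/5 = 1/2 - 4/5 = -3/10 ≈ -0.30000)
H(O) = -14 + 7*O**2 + 63*O (H(O) = 7*((O**2 + 9*O) - 2) = 7*(-2 + O**2 + 9*O) = -14 + 7*O**2 + 63*O)
(163*H(D))/(-182) = (163*(-14 + 7*(-3/10)**2 + 63*(-3/10)))/(-182) = (163*(-14 + 7*(9/100) - 189/10))*(-1/182) = (163*(-14 + 63/100 - 189/10))*(-1/182) = (163*(-3227/100))*(-1/182) = -526001/100*(-1/182) = 75143/2600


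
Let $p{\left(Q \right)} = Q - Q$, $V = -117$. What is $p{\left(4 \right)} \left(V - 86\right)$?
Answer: $0$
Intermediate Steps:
$p{\left(Q \right)} = 0$
$p{\left(4 \right)} \left(V - 86\right) = 0 \left(-117 - 86\right) = 0 \left(-203\right) = 0$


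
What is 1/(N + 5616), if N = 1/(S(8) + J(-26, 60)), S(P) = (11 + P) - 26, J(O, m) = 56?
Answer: 49/275185 ≈ 0.00017806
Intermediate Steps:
S(P) = -15 + P
N = 1/49 (N = 1/((-15 + 8) + 56) = 1/(-7 + 56) = 1/49 ≈ 0.020408)
1/(N + 5616) = 1/(1/49 + 5616) = 1/(275185/49) = 49/275185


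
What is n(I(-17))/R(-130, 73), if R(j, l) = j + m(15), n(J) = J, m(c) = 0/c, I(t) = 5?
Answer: -1/26 ≈ -0.038462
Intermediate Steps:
m(c) = 0
R(j, l) = j (R(j, l) = j + 0 = j)
n(I(-17))/R(-130, 73) = 5/(-130) = 5*(-1/130) = -1/26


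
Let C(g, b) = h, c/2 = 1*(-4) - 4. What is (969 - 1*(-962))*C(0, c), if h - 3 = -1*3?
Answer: 0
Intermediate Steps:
h = 0 (h = 3 - 1*3 = 3 - 3 = 0)
c = -16 (c = 2*(1*(-4) - 4) = 2*(-4 - 4) = 2*(-8) = -16)
C(g, b) = 0
(969 - 1*(-962))*C(0, c) = (969 - 1*(-962))*0 = (969 + 962)*0 = 1931*0 = 0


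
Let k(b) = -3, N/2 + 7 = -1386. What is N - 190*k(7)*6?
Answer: 634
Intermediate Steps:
N = -2786 (N = -14 + 2*(-1386) = -14 - 2772 = -2786)
N - 190*k(7)*6 = -2786 - (-570)*6 = -2786 - 190*(-18) = -2786 + 3420 = 634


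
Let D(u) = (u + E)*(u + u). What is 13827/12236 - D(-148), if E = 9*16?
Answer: -14473597/12236 ≈ -1182.9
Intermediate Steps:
E = 144
D(u) = 2*u*(144 + u) (D(u) = (u + 144)*(u + u) = (144 + u)*(2*u) = 2*u*(144 + u))
13827/12236 - D(-148) = 13827/12236 - 2*(-148)*(144 - 148) = 13827*(1/12236) - 2*(-148)*(-4) = 13827/12236 - 1*1184 = 13827/12236 - 1184 = -14473597/12236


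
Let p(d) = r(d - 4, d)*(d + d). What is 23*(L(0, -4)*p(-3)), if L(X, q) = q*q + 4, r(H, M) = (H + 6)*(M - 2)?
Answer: -13800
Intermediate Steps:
r(H, M) = (-2 + M)*(6 + H) (r(H, M) = (6 + H)*(-2 + M) = (-2 + M)*(6 + H))
p(d) = 2*d*(-4 + 4*d + d*(-4 + d)) (p(d) = (-12 - 2*(d - 4) + 6*d + (d - 4)*d)*(d + d) = (-12 - 2*(-4 + d) + 6*d + (-4 + d)*d)*(2*d) = (-12 + (8 - 2*d) + 6*d + d*(-4 + d))*(2*d) = (-4 + 4*d + d*(-4 + d))*(2*d) = 2*d*(-4 + 4*d + d*(-4 + d)))
L(X, q) = 4 + q² (L(X, q) = q² + 4 = 4 + q²)
23*(L(0, -4)*p(-3)) = 23*((4 + (-4)²)*(2*(-3)*(-4 + (-3)²))) = 23*((4 + 16)*(2*(-3)*(-4 + 9))) = 23*(20*(2*(-3)*5)) = 23*(20*(-30)) = 23*(-600) = -13800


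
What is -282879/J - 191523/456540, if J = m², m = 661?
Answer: -70941999781/66490637780 ≈ -1.0669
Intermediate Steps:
J = 436921 (J = 661² = 436921)
-282879/J - 191523/456540 = -282879/436921 - 191523/456540 = -282879*1/436921 - 191523*1/456540 = -282879/436921 - 63841/152180 = -70941999781/66490637780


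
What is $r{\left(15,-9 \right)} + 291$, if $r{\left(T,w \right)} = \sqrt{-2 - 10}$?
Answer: $291 + 2 i \sqrt{3} \approx 291.0 + 3.4641 i$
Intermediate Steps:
$r{\left(T,w \right)} = 2 i \sqrt{3}$ ($r{\left(T,w \right)} = \sqrt{-12} = 2 i \sqrt{3}$)
$r{\left(15,-9 \right)} + 291 = 2 i \sqrt{3} + 291 = 291 + 2 i \sqrt{3}$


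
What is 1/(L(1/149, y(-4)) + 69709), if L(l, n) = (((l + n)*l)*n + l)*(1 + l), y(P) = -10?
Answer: 3307949/230596072691 ≈ 1.4345e-5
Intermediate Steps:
L(l, n) = (1 + l)*(l + l*n*(l + n)) (L(l, n) = ((l*(l + n))*n + l)*(1 + l) = (l*n*(l + n) + l)*(1 + l) = (l + l*n*(l + n))*(1 + l) = (1 + l)*(l + l*n*(l + n)))
1/(L(1/149, y(-4)) + 69709) = 1/((1 + 1/149 + (-10)² - 10/149 + (-10)²/149 - 10*(1/149)²)/149 + 69709) = 1/((1 + 1/149 + 100 + (1/149)*(-10) + (1/149)*100 - 10*(1/149)²)/149 + 69709) = 1/((1 + 1/149 + 100 - 10/149 + 100/149 - 10*1/22201)/149 + 69709) = 1/((1 + 1/149 + 100 - 10/149 + 100/149 - 10/22201)/149 + 69709) = 1/((1/149)*(2255850/22201) + 69709) = 1/(2255850/3307949 + 69709) = 1/(230596072691/3307949) = 3307949/230596072691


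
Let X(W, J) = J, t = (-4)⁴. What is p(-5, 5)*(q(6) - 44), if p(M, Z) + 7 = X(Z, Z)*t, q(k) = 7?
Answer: -47101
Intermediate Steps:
t = 256
p(M, Z) = -7 + 256*Z (p(M, Z) = -7 + Z*256 = -7 + 256*Z)
p(-5, 5)*(q(6) - 44) = (-7 + 256*5)*(7 - 44) = (-7 + 1280)*(-37) = 1273*(-37) = -47101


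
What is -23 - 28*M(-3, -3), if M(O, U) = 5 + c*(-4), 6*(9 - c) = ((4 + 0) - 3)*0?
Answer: 845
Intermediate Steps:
c = 9 (c = 9 - ((4 + 0) - 3)*0/6 = 9 - (4 - 3)*0/6 = 9 - 0/6 = 9 - ⅙*0 = 9 + 0 = 9)
M(O, U) = -31 (M(O, U) = 5 + 9*(-4) = 5 - 36 = -31)
-23 - 28*M(-3, -3) = -23 - 28*(-31) = -23 + 868 = 845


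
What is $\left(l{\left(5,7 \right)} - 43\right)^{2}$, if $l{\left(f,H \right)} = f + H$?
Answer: $961$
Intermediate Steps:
$l{\left(f,H \right)} = H + f$
$\left(l{\left(5,7 \right)} - 43\right)^{2} = \left(\left(7 + 5\right) - 43\right)^{2} = \left(12 - 43\right)^{2} = \left(-31\right)^{2} = 961$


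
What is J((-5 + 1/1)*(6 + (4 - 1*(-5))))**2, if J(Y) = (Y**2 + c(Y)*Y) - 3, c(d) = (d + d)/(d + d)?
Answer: 12510369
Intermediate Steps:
c(d) = 1 (c(d) = (2*d)/((2*d)) = (2*d)*(1/(2*d)) = 1)
J(Y) = -3 + Y + Y**2 (J(Y) = (Y**2 + 1*Y) - 3 = (Y**2 + Y) - 3 = (Y + Y**2) - 3 = -3 + Y + Y**2)
J((-5 + 1/1)*(6 + (4 - 1*(-5))))**2 = (-3 + (-5 + 1/1)*(6 + (4 - 1*(-5))) + ((-5 + 1/1)*(6 + (4 - 1*(-5))))**2)**2 = (-3 + (-5 + 1)*(6 + (4 + 5)) + ((-5 + 1)*(6 + (4 + 5)))**2)**2 = (-3 - 4*(6 + 9) + (-4*(6 + 9))**2)**2 = (-3 - 4*15 + (-4*15)**2)**2 = (-3 - 60 + (-60)**2)**2 = (-3 - 60 + 3600)**2 = 3537**2 = 12510369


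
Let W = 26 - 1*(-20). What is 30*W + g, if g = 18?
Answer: 1398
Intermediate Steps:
W = 46 (W = 26 + 20 = 46)
30*W + g = 30*46 + 18 = 1380 + 18 = 1398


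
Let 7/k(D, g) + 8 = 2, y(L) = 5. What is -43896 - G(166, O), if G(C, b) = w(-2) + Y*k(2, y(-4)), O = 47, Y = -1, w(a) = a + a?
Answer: -263359/6 ≈ -43893.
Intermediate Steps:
k(D, g) = -7/6 (k(D, g) = 7/(-8 + 2) = 7/(-6) = 7*(-⅙) = -7/6)
w(a) = 2*a
G(C, b) = -17/6 (G(C, b) = 2*(-2) - 1*(-7/6) = -4 + 7/6 = -17/6)
-43896 - G(166, O) = -43896 - 1*(-17/6) = -43896 + 17/6 = -263359/6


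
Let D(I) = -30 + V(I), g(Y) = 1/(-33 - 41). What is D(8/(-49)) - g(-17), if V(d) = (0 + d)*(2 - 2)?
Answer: -2219/74 ≈ -29.986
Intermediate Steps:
V(d) = 0 (V(d) = d*0 = 0)
g(Y) = -1/74 (g(Y) = 1/(-74) = -1/74)
D(I) = -30 (D(I) = -30 + 0 = -30)
D(8/(-49)) - g(-17) = -30 - 1*(-1/74) = -30 + 1/74 = -2219/74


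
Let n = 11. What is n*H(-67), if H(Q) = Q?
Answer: -737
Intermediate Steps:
n*H(-67) = 11*(-67) = -737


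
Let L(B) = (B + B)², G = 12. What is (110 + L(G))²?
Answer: 470596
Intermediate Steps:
L(B) = 4*B² (L(B) = (2*B)² = 4*B²)
(110 + L(G))² = (110 + 4*12²)² = (110 + 4*144)² = (110 + 576)² = 686² = 470596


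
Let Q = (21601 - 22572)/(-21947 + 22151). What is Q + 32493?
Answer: 6627601/204 ≈ 32488.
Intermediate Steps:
Q = -971/204 ≈ -4.7598
Q + 32493 = -971/204 + 32493 = 6627601/204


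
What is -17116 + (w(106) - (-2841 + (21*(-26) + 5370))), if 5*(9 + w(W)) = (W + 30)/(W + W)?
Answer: -5063586/265 ≈ -19108.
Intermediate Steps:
w(W) = -9 + (30 + W)/(10*W) (w(W) = -9 + ((W + 30)/(W + W))/5 = -9 + ((30 + W)/((2*W)))/5 = -9 + ((30 + W)*(1/(2*W)))/5 = -9 + ((30 + W)/(2*W))/5 = -9 + (30 + W)/(10*W))
-17116 + (w(106) - (-2841 + (21*(-26) + 5370))) = -17116 + ((-89/10 + 3/106) - (-2841 + (21*(-26) + 5370))) = -17116 + ((-89/10 + 3*(1/106)) - (-2841 + (-546 + 5370))) = -17116 + ((-89/10 + 3/106) - (-2841 + 4824)) = -17116 + (-2351/265 - 1*1983) = -17116 + (-2351/265 - 1983) = -17116 - 527846/265 = -5063586/265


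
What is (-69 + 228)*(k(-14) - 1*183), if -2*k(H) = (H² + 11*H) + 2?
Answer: -32595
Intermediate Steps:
k(H) = -1 - 11*H/2 - H²/2 (k(H) = -((H² + 11*H) + 2)/2 = -(2 + H² + 11*H)/2 = -1 - 11*H/2 - H²/2)
(-69 + 228)*(k(-14) - 1*183) = (-69 + 228)*((-1 - 11/2*(-14) - ½*(-14)²) - 1*183) = 159*((-1 + 77 - ½*196) - 183) = 159*((-1 + 77 - 98) - 183) = 159*(-22 - 183) = 159*(-205) = -32595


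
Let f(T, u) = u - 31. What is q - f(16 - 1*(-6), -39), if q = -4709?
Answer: -4639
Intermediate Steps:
f(T, u) = -31 + u
q - f(16 - 1*(-6), -39) = -4709 - (-31 - 39) = -4709 - 1*(-70) = -4709 + 70 = -4639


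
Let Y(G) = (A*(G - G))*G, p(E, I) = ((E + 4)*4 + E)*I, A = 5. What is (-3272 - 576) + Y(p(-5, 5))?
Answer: -3848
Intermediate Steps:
p(E, I) = I*(16 + 5*E) (p(E, I) = ((4 + E)*4 + E)*I = ((16 + 4*E) + E)*I = (16 + 5*E)*I = I*(16 + 5*E))
Y(G) = 0 (Y(G) = (5*(G - G))*G = (5*0)*G = 0*G = 0)
(-3272 - 576) + Y(p(-5, 5)) = (-3272 - 576) + 0 = -3848 + 0 = -3848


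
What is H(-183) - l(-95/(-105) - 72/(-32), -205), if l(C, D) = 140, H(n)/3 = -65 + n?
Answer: -884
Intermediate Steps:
H(n) = -195 + 3*n (H(n) = 3*(-65 + n) = -195 + 3*n)
H(-183) - l(-95/(-105) - 72/(-32), -205) = (-195 + 3*(-183)) - 1*140 = (-195 - 549) - 140 = -744 - 140 = -884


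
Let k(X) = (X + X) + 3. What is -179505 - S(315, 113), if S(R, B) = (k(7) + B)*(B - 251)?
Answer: -161565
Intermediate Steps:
k(X) = 3 + 2*X (k(X) = 2*X + 3 = 3 + 2*X)
S(R, B) = (-251 + B)*(17 + B) (S(R, B) = ((3 + 2*7) + B)*(B - 251) = ((3 + 14) + B)*(-251 + B) = (17 + B)*(-251 + B) = (-251 + B)*(17 + B))
-179505 - S(315, 113) = -179505 - (-4267 + 113² - 234*113) = -179505 - (-4267 + 12769 - 26442) = -179505 - 1*(-17940) = -179505 + 17940 = -161565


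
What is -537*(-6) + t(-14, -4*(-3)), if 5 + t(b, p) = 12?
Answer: 3229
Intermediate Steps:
t(b, p) = 7 (t(b, p) = -5 + 12 = 7)
-537*(-6) + t(-14, -4*(-3)) = -537*(-6) + 7 = 3222 + 7 = 3229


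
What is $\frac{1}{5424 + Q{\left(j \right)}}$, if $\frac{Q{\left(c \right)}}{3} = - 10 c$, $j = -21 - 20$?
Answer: $\frac{1}{6654} \approx 0.00015029$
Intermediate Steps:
$j = -41$ ($j = -21 - 20 = -41$)
$Q{\left(c \right)} = - 30 c$ ($Q{\left(c \right)} = 3 \left(- 10 c\right) = - 30 c$)
$\frac{1}{5424 + Q{\left(j \right)}} = \frac{1}{5424 - -1230} = \frac{1}{5424 + 1230} = \frac{1}{6654}$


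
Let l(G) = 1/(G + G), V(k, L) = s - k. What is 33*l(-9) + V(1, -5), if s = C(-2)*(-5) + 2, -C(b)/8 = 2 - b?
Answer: 955/6 ≈ 159.17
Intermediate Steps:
C(b) = -16 + 8*b (C(b) = -8*(2 - b) = -16 + 8*b)
s = 162 (s = (-16 + 8*(-2))*(-5) + 2 = (-16 - 16)*(-5) + 2 = -32*(-5) + 2 = 160 + 2 = 162)
V(k, L) = 162 - k
l(G) = 1/(2*G)
33*l(-9) + V(1, -5) = 33*((½)/(-9)) + (162 - 1*1) = 33*((½)*(-⅑)) + (162 - 1) = 33*(-1/18) + 161 = -11/6 + 161 = 955/6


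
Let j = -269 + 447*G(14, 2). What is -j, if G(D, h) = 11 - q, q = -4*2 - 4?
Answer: -10012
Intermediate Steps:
q = -12 (q = -8 - 4 = -12)
G(D, h) = 23 (G(D, h) = 11 - 1*(-12) = 11 + 12 = 23)
j = 10012 (j = -269 + 447*23 = -269 + 10281 = 10012)
-j = -1*10012 = -10012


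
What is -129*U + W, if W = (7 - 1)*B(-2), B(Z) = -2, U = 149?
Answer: -19233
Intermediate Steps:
W = -12 (W = (7 - 1)*(-2) = 6*(-2) = -12)
-129*U + W = -129*149 - 12 = -19221 - 12 = -19233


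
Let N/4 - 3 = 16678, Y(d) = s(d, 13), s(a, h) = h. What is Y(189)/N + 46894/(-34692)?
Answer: -111732295/82671036 ≈ -1.3515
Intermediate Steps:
Y(d) = 13
N = 66724 (N = 12 + 4*16678 = 12 + 66712 = 66724)
Y(189)/N + 46894/(-34692) = 13/66724 + 46894/(-34692) = 13*(1/66724) + 46894*(-1/34692) = 13/66724 - 23447/17346 = -111732295/82671036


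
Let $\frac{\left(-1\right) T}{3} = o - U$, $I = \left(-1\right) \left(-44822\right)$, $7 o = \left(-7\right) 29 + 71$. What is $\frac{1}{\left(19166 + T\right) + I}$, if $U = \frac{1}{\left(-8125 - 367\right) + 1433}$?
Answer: $\frac{16471}{1054878129} \approx 1.5614 \cdot 10^{-5}$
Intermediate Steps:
$U = - \frac{1}{7059}$ ($U = \frac{1}{-8492 + 1433} = \frac{1}{-7059} = - \frac{1}{7059} \approx -0.00014166$)
$o = - \frac{132}{7}$ ($o = \frac{\left(-7\right) 29 + 71}{7} = \frac{-203 + 71}{7} = \frac{1}{7} \left(-132\right) = - \frac{132}{7} \approx -18.857$)
$I = 44822$
$T = \frac{931781}{16471}$ ($T = - 3 \left(- \frac{132}{7} - - \frac{1}{7059}\right) = - 3 \left(- \frac{132}{7} + \frac{1}{7059}\right) = \left(-3\right) \left(- \frac{931781}{49413}\right) = \frac{931781}{16471} \approx 56.571$)
$\frac{1}{\left(19166 + T\right) + I} = \frac{1}{\left(19166 + \frac{931781}{16471}\right) + 44822} = \frac{1}{\frac{316614967}{16471} + 44822} = \frac{1}{\frac{1054878129}{16471}} = \frac{16471}{1054878129}$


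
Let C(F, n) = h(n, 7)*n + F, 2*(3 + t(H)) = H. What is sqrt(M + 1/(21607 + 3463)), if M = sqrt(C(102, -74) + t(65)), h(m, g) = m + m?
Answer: sqrt(25070 + 942757350*sqrt(4926))/25070 ≈ 10.261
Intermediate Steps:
h(m, g) = 2*m
t(H) = -3 + H/2
C(F, n) = F + 2*n**2 (C(F, n) = (2*n)*n + F = 2*n**2 + F = F + 2*n**2)
M = 3*sqrt(4926)/2 (M = sqrt((102 + 2*(-74)**2) + (-3 + (1/2)*65)) = sqrt((102 + 2*5476) + (-3 + 65/2)) = sqrt((102 + 10952) + 59/2) = sqrt(11054 + 59/2) = sqrt(22167/2) = 3*sqrt(4926)/2 ≈ 105.28)
sqrt(M + 1/(21607 + 3463)) = sqrt(3*sqrt(4926)/2 + 1/(21607 + 3463)) = sqrt(3*sqrt(4926)/2 + 1/25070) = sqrt(1/25070 + 3*sqrt(4926)/2)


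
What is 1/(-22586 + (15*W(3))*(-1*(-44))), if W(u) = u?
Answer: -1/20606 ≈ -4.8530e-5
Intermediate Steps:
1/(-22586 + (15*W(3))*(-1*(-44))) = 1/(-22586 + (15*3)*(-1*(-44))) = 1/(-22586 + 45*44) = 1/(-22586 + 1980) = 1/(-20606) = -1/20606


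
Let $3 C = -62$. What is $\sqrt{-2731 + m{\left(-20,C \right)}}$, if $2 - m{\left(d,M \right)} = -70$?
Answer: $i \sqrt{2659} \approx 51.565 i$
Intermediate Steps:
$C = - \frac{62}{3}$ ($C = \frac{1}{3} \left(-62\right) = - \frac{62}{3} \approx -20.667$)
$m{\left(d,M \right)} = 72$ ($m{\left(d,M \right)} = 2 - -70 = 2 + 70 = 72$)
$\sqrt{-2731 + m{\left(-20,C \right)}} = \sqrt{-2731 + 72} = \sqrt{-2659} = i \sqrt{2659}$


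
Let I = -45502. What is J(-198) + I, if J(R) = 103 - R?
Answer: -45201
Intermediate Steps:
J(-198) + I = (103 - 1*(-198)) - 45502 = (103 + 198) - 45502 = 301 - 45502 = -45201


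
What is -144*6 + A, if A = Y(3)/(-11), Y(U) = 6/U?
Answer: -9506/11 ≈ -864.18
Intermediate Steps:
A = -2/11 (A = (6/3)/(-11) = (6*(⅓))*(-1/11) = 2*(-1/11) = -2/11 ≈ -0.18182)
-144*6 + A = -144*6 - 2/11 = -72*12 - 2/11 = -864 - 2/11 = -9506/11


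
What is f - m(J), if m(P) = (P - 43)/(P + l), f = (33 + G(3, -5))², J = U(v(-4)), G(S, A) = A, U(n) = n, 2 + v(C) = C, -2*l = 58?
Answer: 3913/5 ≈ 782.60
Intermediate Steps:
l = -29 (l = -½*58 = -29)
v(C) = -2 + C
J = -6 (J = -2 - 4 = -6)
f = 784 (f = (33 - 5)² = 28² = 784)
m(P) = (-43 + P)/(-29 + P) (m(P) = (P - 43)/(P - 29) = (-43 + P)/(-29 + P))
f - m(J) = 784 - (-43 - 6)/(-29 - 6) = 784 - (-49)/(-35) = 784 - (-1)*(-49)/35 = 784 - 1*7/5 = 784 - 7/5 = 3913/5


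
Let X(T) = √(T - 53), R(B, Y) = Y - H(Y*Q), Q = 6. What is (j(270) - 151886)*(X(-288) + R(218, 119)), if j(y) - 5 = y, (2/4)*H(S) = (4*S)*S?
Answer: 618307409139 - 151611*I*√341 ≈ 6.1831e+11 - 2.7997e+6*I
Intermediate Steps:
H(S) = 8*S² (H(S) = 2*((4*S)*S) = 2*(4*S²) = 8*S²)
j(y) = 5 + y
R(B, Y) = Y - 288*Y² (R(B, Y) = Y - 8*(Y*6)² = Y - 8*(6*Y)² = Y - 8*36*Y² = Y - 288*Y²)
X(T) = √(-53 + T)
(j(270) - 151886)*(X(-288) + R(218, 119)) = ((5 + 270) - 151886)*(√(-53 - 288) + 119*(1 - 288*119)) = (275 - 151886)*(√(-341) + 119*(1 - 34272)) = -151611*(I*√341 + 119*(-34271)) = -151611*(I*√341 - 4078249) = -151611*(-4078249 + I*√341) = 618307409139 - 151611*I*√341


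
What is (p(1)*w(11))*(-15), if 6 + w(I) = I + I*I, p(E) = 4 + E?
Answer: -9450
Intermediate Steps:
w(I) = -6 + I + I**2 (w(I) = -6 + (I + I*I) = -6 + (I + I**2) = -6 + I + I**2)
(p(1)*w(11))*(-15) = ((4 + 1)*(-6 + 11 + 11**2))*(-15) = (5*(-6 + 11 + 121))*(-15) = (5*126)*(-15) = 630*(-15) = -9450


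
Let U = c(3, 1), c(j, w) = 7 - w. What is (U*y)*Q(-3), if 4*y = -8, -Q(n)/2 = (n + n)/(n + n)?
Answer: 24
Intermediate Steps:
Q(n) = -2 (Q(n) = -2*(n + n)/(n + n) = -2*2*n/(2*n) = -2*2*n*1/(2*n) = -2*1 = -2)
U = 6 (U = 7 - 1*1 = 7 - 1 = 6)
y = -2 (y = (1/4)*(-8) = -2)
(U*y)*Q(-3) = (6*(-2))*(-2) = -12*(-2) = 24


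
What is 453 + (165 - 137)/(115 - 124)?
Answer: 4049/9 ≈ 449.89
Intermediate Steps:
453 + (165 - 137)/(115 - 124) = 453 + 28/(-9) = 453 + 28*(-1/9) = 453 - 28/9 = 4049/9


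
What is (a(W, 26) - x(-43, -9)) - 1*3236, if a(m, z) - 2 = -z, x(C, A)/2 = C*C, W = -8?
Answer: -6958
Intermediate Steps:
x(C, A) = 2*C² (x(C, A) = 2*(C*C) = 2*C²)
a(m, z) = 2 - z
(a(W, 26) - x(-43, -9)) - 1*3236 = ((2 - 1*26) - 2*(-43)²) - 1*3236 = ((2 - 26) - 2*1849) - 3236 = (-24 - 1*3698) - 3236 = (-24 - 3698) - 3236 = -3722 - 3236 = -6958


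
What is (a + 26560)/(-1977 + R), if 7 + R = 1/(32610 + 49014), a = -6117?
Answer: -1668639432/161942015 ≈ -10.304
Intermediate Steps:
R = -571367/81624 (R = -7 + 1/(32610 + 49014) = -7 + 1/81624 = -571367/81624 ≈ -7.0000)
(a + 26560)/(-1977 + R) = (-6117 + 26560)/(-1977 - 571367/81624) = 20443/(-161942015/81624) = 20443*(-81624/161942015) = -1668639432/161942015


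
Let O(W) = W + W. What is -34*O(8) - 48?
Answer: -592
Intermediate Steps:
O(W) = 2*W
-34*O(8) - 48 = -68*8 - 48 = -34*16 - 48 = -544 - 48 = -592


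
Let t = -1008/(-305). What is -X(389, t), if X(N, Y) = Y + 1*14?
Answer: -5278/305 ≈ -17.305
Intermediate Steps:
t = 1008/305 (t = -1008*(-1/305) = 1008/305 ≈ 3.3049)
X(N, Y) = 14 + Y (X(N, Y) = Y + 14 = 14 + Y)
-X(389, t) = -(14 + 1008/305) = -1*5278/305 = -5278/305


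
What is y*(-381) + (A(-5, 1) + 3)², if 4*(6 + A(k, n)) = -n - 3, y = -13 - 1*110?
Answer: 46879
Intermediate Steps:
y = -123 (y = -13 - 110 = -123)
A(k, n) = -27/4 - n/4 (A(k, n) = -6 + (-n - 3)/4 = -6 + (-3 - n)/4 = -6 + (-¾ - n/4) = -27/4 - n/4)
y*(-381) + (A(-5, 1) + 3)² = -123*(-381) + ((-27/4 - ¼*1) + 3)² = 46863 + ((-27/4 - ¼) + 3)² = 46863 + (-7 + 3)² = 46863 + (-4)² = 46863 + 16 = 46879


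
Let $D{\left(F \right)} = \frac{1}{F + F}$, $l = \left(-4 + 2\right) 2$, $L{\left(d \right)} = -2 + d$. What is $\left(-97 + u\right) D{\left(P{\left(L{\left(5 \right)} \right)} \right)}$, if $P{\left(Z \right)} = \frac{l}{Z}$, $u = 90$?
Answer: $\frac{21}{8} \approx 2.625$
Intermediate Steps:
$l = -4$ ($l = \left(-2\right) 2 = -4$)
$P{\left(Z \right)} = - \frac{4}{Z}$
$D{\left(F \right)} = \frac{1}{2 F}$
$\left(-97 + u\right) D{\left(P{\left(L{\left(5 \right)} \right)} \right)} = \left(-97 + 90\right) \frac{1}{2 \left(- \frac{4}{-2 + 5}\right)} = - 7 \frac{1}{2 \left(- \frac{4}{3}\right)} = - 7 \cdot \frac{1}{2} \left(- \frac{3}{4}\right) = \left(-7\right) \left(- \frac{3}{8}\right) = \frac{21}{8}$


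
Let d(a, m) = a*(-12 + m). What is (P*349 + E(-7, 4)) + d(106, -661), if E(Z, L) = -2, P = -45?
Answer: -87045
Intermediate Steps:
(P*349 + E(-7, 4)) + d(106, -661) = (-45*349 - 2) + 106*(-12 - 661) = (-15705 - 2) + 106*(-673) = -15707 - 71338 = -87045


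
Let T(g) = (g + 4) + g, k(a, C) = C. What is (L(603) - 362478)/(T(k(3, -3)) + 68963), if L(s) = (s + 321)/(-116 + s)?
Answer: -58841954/11194669 ≈ -5.2562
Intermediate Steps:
T(g) = 4 + 2*g (T(g) = (4 + g) + g = 4 + 2*g)
L(s) = (321 + s)/(-116 + s)
(L(603) - 362478)/(T(k(3, -3)) + 68963) = ((321 + 603)/(-116 + 603) - 362478)/((4 + 2*(-3)) + 68963) = (924/487 - 362478)/((4 - 6) + 68963) = ((1/487)*924 - 362478)/(-2 + 68963) = (924/487 - 362478)/68961 = -176525862/487*1/68961 = -58841954/11194669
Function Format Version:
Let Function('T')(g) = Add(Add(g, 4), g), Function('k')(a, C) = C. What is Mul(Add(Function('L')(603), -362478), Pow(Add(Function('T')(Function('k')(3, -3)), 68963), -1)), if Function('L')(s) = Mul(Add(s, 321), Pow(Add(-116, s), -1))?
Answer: Rational(-58841954, 11194669) ≈ -5.2562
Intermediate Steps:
Function('T')(g) = Add(4, Mul(2, g)) (Function('T')(g) = Add(Add(4, g), g) = Add(4, Mul(2, g)))
Function('L')(s) = Mul(Pow(Add(-116, s), -1), Add(321, s)) (Function('L')(s) = Mul(Add(321, s), Pow(Add(-116, s), -1)) = Mul(Pow(Add(-116, s), -1), Add(321, s)))
Mul(Add(Function('L')(603), -362478), Pow(Add(Function('T')(Function('k')(3, -3)), 68963), -1)) = Mul(Add(Mul(Pow(Add(-116, 603), -1), Add(321, 603)), -362478), Pow(Add(Add(4, Mul(2, -3)), 68963), -1)) = Mul(Add(Mul(Pow(487, -1), 924), -362478), Pow(Add(Add(4, -6), 68963), -1)) = Mul(Add(Mul(Rational(1, 487), 924), -362478), Pow(Add(-2, 68963), -1)) = Mul(Add(Rational(924, 487), -362478), Pow(68961, -1)) = Mul(Rational(-176525862, 487), Rational(1, 68961)) = Rational(-58841954, 11194669)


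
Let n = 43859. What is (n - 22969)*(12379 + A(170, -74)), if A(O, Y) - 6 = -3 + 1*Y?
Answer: 257114120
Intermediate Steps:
A(O, Y) = 3 + Y (A(O, Y) = 6 + (-3 + 1*Y) = 6 + (-3 + Y) = 3 + Y)
(n - 22969)*(12379 + A(170, -74)) = (43859 - 22969)*(12379 + (3 - 74)) = 20890*(12379 - 71) = 20890*12308 = 257114120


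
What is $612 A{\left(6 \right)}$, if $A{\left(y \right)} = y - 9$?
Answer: $-1836$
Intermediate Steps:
$A{\left(y \right)} = -9 + y$ ($A{\left(y \right)} = y - 9 = -9 + y$)
$612 A{\left(6 \right)} = 612 \left(-9 + 6\right) = 612 \left(-3\right) = -1836$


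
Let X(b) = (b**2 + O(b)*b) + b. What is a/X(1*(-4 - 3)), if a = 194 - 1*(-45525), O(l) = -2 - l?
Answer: 45719/7 ≈ 6531.3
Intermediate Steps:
X(b) = b + b**2 + b*(-2 - b) (X(b) = (b**2 + (-2 - b)*b) + b = (b**2 + b*(-2 - b)) + b = b + b**2 + b*(-2 - b))
a = 45719 (a = 194 + 45525 = 45719)
a/X(1*(-4 - 3)) = 45719/((-(-4 - 3))) = 45719/((-(-7))) = 45719/((-1*(-7))) = 45719/7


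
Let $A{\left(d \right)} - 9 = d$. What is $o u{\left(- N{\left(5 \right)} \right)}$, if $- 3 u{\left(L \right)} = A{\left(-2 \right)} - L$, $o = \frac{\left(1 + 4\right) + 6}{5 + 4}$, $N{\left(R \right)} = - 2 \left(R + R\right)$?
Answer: $\frac{143}{27} \approx 5.2963$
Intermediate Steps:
$N{\left(R \right)} = - 4 R$ ($N{\left(R \right)} = - 2 \cdot 2 R = - 4 R$)
$o = \frac{11}{9}$ ($o = \frac{5 + 6}{9} = 11 \cdot \frac{1}{9} = \frac{11}{9} \approx 1.2222$)
$A{\left(d \right)} = 9 + d$
$u{\left(L \right)} = - \frac{7}{3} + \frac{L}{3}$ ($u{\left(L \right)} = - \frac{\left(9 - 2\right) - L}{3} = - \frac{7 - L}{3} = - \frac{7}{3} + \frac{L}{3}$)
$o u{\left(- N{\left(5 \right)} \right)} = \frac{11 \left(- \frac{7}{3} + \frac{\left(-1\right) \left(\left(-4\right) 5\right)}{3}\right)}{9} = \frac{11 \left(- \frac{7}{3} + \frac{\left(-1\right) \left(-20\right)}{3}\right)}{9} = \frac{11 \left(- \frac{7}{3} + \frac{1}{3} \cdot 20\right)}{9} = \frac{11 \left(- \frac{7}{3} + \frac{20}{3}\right)}{9} = \frac{11}{9} \cdot \frac{13}{3} = \frac{143}{27}$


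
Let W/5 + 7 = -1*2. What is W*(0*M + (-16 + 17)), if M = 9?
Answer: -45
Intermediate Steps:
W = -45 (W = -35 + 5*(-1*2) = -35 + 5*(-2) = -35 - 10 = -45)
W*(0*M + (-16 + 17)) = -45*(0*9 + (-16 + 17)) = -45*(0 + 1) = -45*1 = -45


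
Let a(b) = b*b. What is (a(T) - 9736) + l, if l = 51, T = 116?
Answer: 3771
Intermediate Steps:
a(b) = b**2
(a(T) - 9736) + l = (116**2 - 9736) + 51 = (13456 - 9736) + 51 = 3720 + 51 = 3771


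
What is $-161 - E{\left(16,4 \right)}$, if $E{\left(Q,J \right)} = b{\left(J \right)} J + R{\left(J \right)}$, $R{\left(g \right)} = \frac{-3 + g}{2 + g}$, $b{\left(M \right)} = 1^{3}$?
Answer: $- \frac{991}{6} \approx -165.17$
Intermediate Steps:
$b{\left(M \right)} = 1$
$R{\left(g \right)} = \frac{-3 + g}{2 + g}$
$E{\left(Q,J \right)} = J + \frac{-3 + J}{2 + J}$ ($E{\left(Q,J \right)} = 1 J + \frac{-3 + J}{2 + J} = J + \frac{-3 + J}{2 + J}$)
$-161 - E{\left(16,4 \right)} = -161 - \frac{-3 + 4 + 4 \left(2 + 4\right)}{2 + 4} = -161 - \frac{-3 + 4 + 4 \cdot 6}{6} = -161 - \frac{-3 + 4 + 24}{6} = -161 - \frac{1}{6} \cdot 25 = -161 - \frac{25}{6} = - \frac{991}{6}$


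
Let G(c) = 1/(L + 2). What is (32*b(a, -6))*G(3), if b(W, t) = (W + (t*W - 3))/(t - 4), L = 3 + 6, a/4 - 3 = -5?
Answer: -592/55 ≈ -10.764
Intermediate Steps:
a = -8 (a = 12 + 4*(-5) = 12 - 20 = -8)
L = 9
G(c) = 1/11 (G(c) = 1/(9 + 2) = 1/11)
b(W, t) = (-3 + W + W*t)/(-4 + t) (b(W, t) = (W + (W*t - 3))/(-4 + t) = (W + (-3 + W*t))/(-4 + t) = (-3 + W + W*t)/(-4 + t))
(32*b(a, -6))*G(3) = (32*((-3 - 8 - 8*(-6))/(-4 - 6)))*(1/11) = (32*((-3 - 8 + 48)/(-10)))*(1/11) = (32*(-⅒*37))*(1/11) = (32*(-37/10))*(1/11) = -592/5*1/11 = -592/55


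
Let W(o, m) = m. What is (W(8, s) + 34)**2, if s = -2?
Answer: 1024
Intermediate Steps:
(W(8, s) + 34)**2 = (-2 + 34)**2 = 32**2 = 1024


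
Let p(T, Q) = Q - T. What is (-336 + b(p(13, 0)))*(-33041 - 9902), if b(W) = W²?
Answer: 7171481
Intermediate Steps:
(-336 + b(p(13, 0)))*(-33041 - 9902) = (-336 + (0 - 1*13)²)*(-33041 - 9902) = (-336 + (0 - 13)²)*(-42943) = (-336 + (-13)²)*(-42943) = (-336 + 169)*(-42943) = -167*(-42943) = 7171481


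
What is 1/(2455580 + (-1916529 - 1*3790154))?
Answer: -1/3251103 ≈ -3.0759e-7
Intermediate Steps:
1/(2455580 + (-1916529 - 1*3790154)) = 1/(2455580 + (-1916529 - 3790154)) = 1/(2455580 - 5706683) = 1/(-3251103) = -1/3251103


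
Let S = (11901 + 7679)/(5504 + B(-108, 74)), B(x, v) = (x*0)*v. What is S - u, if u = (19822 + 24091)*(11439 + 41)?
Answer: -693670821345/1376 ≈ -5.0412e+8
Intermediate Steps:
B(x, v) = 0 (B(x, v) = 0*v = 0)
S = 4895/1376 (S = (11901 + 7679)/(5504 + 0) = 19580/5504 = 19580*(1/5504) = 4895/1376 ≈ 3.5574)
u = 504121240 (u = 43913*11480 = 504121240)
S - u = 4895/1376 - 1*504121240 = 4895/1376 - 504121240 = -693670821345/1376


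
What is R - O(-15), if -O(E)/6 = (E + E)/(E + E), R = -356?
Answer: -350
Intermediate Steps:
O(E) = -6 (O(E) = -6*(E + E)/(E + E) = -6*2*E/(2*E) = -6*2*E*1/(2*E) = -6*1 = -6)
R - O(-15) = -356 - 1*(-6) = -356 + 6 = -350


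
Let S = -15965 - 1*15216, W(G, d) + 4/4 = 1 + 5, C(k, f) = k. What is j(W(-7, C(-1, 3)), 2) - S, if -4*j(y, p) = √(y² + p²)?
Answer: 31181 - √29/4 ≈ 31180.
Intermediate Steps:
W(G, d) = 5 (W(G, d) = -1 + (1 + 5) = -1 + 6 = 5)
j(y, p) = -√(p² + y²)/4 (j(y, p) = -√(y² + p²)/4 = -√(p² + y²)/4)
S = -31181 (S = -15965 - 15216 = -31181)
j(W(-7, C(-1, 3)), 2) - S = -√(2² + 5²)/4 - 1*(-31181) = -√(4 + 25)/4 + 31181 = -√29/4 + 31181 = 31181 - √29/4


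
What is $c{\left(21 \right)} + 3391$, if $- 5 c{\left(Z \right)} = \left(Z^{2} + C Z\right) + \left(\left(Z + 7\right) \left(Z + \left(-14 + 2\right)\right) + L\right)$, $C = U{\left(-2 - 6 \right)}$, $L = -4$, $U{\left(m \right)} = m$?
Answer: $\frac{16434}{5} \approx 3286.8$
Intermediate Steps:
$C = -8$ ($C = -2 - 6 = -8$)
$c{\left(Z \right)} = \frac{4}{5} - \frac{Z^{2}}{5} + \frac{8 Z}{5} - \frac{\left(-12 + Z\right) \left(7 + Z\right)}{5}$ ($c{\left(Z \right)} = - \frac{\left(Z^{2} - 8 Z\right) + \left(\left(Z + 7\right) \left(Z + \left(-14 + 2\right)\right) - 4\right)}{5} = - \frac{\left(Z^{2} - 8 Z\right) + \left(\left(7 + Z\right) \left(Z - 12\right) - 4\right)}{5} = - \frac{\left(Z^{2} - 8 Z\right) + \left(\left(7 + Z\right) \left(-12 + Z\right) - 4\right)}{5} = - \frac{\left(Z^{2} - 8 Z\right) + \left(\left(-12 + Z\right) \left(7 + Z\right) - 4\right)}{5} = - \frac{\left(Z^{2} - 8 Z\right) + \left(-4 + \left(-12 + Z\right) \left(7 + Z\right)\right)}{5} = - \frac{-4 + Z^{2} - 8 Z + \left(-12 + Z\right) \left(7 + Z\right)}{5} = \frac{4}{5} - \frac{Z^{2}}{5} + \frac{8 Z}{5} - \frac{\left(-12 + Z\right) \left(7 + Z\right)}{5}$)
$c{\left(21 \right)} + 3391 = \left(\frac{88}{5} - \frac{2 \cdot 21^{2}}{5} + \frac{13}{5} \cdot 21\right) + 3391 = \left(\frac{88}{5} - \frac{882}{5} + \frac{273}{5}\right) + 3391 = - \frac{521}{5} + 3391 = \frac{16434}{5}$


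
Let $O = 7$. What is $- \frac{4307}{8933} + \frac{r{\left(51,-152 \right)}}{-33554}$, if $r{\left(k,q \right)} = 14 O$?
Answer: $- \frac{72696256}{149868941} \approx -0.48507$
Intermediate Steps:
$r{\left(k,q \right)} = 98$ ($r{\left(k,q \right)} = 14 \cdot 7 = 98$)
$- \frac{4307}{8933} + \frac{r{\left(51,-152 \right)}}{-33554} = - \frac{4307}{8933} + \frac{98}{-33554} = \left(-4307\right) \frac{1}{8933} + 98 \left(- \frac{1}{33554}\right) = - \frac{4307}{8933} - \frac{49}{16777} = - \frac{72696256}{149868941}$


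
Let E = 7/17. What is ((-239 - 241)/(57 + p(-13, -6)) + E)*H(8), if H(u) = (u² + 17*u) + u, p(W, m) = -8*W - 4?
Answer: -1468688/2669 ≈ -550.28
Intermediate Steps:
p(W, m) = -4 - 8*W
H(u) = u² + 18*u
E = 7/17 (E = 7*(1/17) = 7/17 ≈ 0.41176)
((-239 - 241)/(57 + p(-13, -6)) + E)*H(8) = ((-239 - 241)/(57 + (-4 - 8*(-13))) + 7/17)*(8*(18 + 8)) = (-480/(57 + (-4 + 104)) + 7/17)*(8*26) = (-480/(57 + 100) + 7/17)*208 = (-480/157 + 7/17)*208 = -7061/2669*208 = -1468688/2669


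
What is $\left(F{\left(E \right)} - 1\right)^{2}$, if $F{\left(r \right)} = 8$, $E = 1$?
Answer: $49$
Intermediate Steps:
$\left(F{\left(E \right)} - 1\right)^{2} = \left(8 - 1\right)^{2} = 7^{2} = 49$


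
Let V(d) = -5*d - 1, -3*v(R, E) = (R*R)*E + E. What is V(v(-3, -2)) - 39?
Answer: -220/3 ≈ -73.333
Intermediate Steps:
v(R, E) = -E/3 - E*R²/3 (v(R, E) = -((R*R)*E + E)/3 = -(R²*E + E)/3 = -(E*R² + E)/3 = -(E + E*R²)/3 = -E/3 - E*R²/3)
V(d) = -1 - 5*d
V(v(-3, -2)) - 39 = (-1 - (-5)*(-2)*(1 + (-3)²)/3) - 39 = (-1 - (-5)*(-2)*(1 + 9)/3) - 39 = (-1 - (-5)*(-2)*10/3) - 39 = (-1 - 5*20/3) - 39 = (-1 - 100/3) - 39 = -103/3 - 39 = -220/3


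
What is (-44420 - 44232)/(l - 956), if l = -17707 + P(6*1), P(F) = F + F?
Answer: 88652/18651 ≈ 4.7532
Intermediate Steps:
P(F) = 2*F
l = -17695 (l = -17707 + 2*(6*1) = -17707 + 2*6 = -17707 + 12 = -17695)
(-44420 - 44232)/(l - 956) = (-44420 - 44232)/(-17695 - 956) = -88652/(-18651) = -88652*(-1/18651) = 88652/18651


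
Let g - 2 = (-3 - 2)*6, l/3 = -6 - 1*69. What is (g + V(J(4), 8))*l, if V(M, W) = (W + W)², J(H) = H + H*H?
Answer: -51300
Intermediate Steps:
J(H) = H + H²
V(M, W) = 4*W² (V(M, W) = (2*W)² = 4*W²)
l = -225 (l = 3*(-6 - 1*69) = 3*(-6 - 69) = 3*(-75) = -225)
g = -28 (g = 2 + (-3 - 2)*6 = 2 - 5*6 = 2 - 30 = -28)
(g + V(J(4), 8))*l = (-28 + 4*8²)*(-225) = (-28 + 4*64)*(-225) = (-28 + 256)*(-225) = 228*(-225) = -51300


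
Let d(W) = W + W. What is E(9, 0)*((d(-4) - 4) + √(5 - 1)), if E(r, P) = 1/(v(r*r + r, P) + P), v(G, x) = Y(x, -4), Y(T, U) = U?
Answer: 5/2 ≈ 2.5000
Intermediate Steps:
d(W) = 2*W
v(G, x) = -4
E(r, P) = 1/(-4 + P)
E(9, 0)*((d(-4) - 4) + √(5 - 1)) = ((2*(-4) - 4) + √(5 - 1))/(-4 + 0) = ((-8 - 4) + √4)/(-4) = -(-12 + 2)/4 = -¼*(-10) = 5/2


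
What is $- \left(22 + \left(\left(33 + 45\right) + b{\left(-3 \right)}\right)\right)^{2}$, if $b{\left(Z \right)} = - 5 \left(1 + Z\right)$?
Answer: $-12100$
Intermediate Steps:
$b{\left(Z \right)} = -5 - 5 Z$
$- \left(22 + \left(\left(33 + 45\right) + b{\left(-3 \right)}\right)\right)^{2} = - \left(22 + \left(\left(33 + 45\right) - -10\right)\right)^{2} = - \left(22 + \left(78 + \left(-5 + 15\right)\right)\right)^{2} = - \left(22 + \left(78 + 10\right)\right)^{2} = - \left(22 + 88\right)^{2} = - 110^{2} = \left(-1\right) 12100 = -12100$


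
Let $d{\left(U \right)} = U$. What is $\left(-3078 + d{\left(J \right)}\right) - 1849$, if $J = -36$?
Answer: $-4963$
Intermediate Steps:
$\left(-3078 + d{\left(J \right)}\right) - 1849 = \left(-3078 - 36\right) - 1849 = -3114 - 1849 = -4963$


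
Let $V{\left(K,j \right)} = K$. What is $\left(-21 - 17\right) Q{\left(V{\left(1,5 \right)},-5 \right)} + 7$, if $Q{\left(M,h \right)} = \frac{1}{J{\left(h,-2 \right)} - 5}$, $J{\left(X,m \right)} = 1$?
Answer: $\frac{33}{2} \approx 16.5$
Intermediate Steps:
$Q{\left(M,h \right)} = - \frac{1}{4}$ ($Q{\left(M,h \right)} = \frac{1}{1 - 5} = \frac{1}{-4} = - \frac{1}{4}$)
$\left(-21 - 17\right) Q{\left(V{\left(1,5 \right)},-5 \right)} + 7 = \left(-21 - 17\right) \left(- \frac{1}{4}\right) + 7 = \left(-38\right) \left(- \frac{1}{4}\right) + 7 = \frac{19}{2} + 7 = \frac{33}{2}$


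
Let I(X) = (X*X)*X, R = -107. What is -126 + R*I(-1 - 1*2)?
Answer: 2763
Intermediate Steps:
I(X) = X**3 (I(X) = X**2*X = X**3)
-126 + R*I(-1 - 1*2) = -126 - 107*(-1 - 1*2)**3 = -126 - 107*(-1 - 2)**3 = -126 - 107*(-3)**3 = -126 - 107*(-27) = -126 + 2889 = 2763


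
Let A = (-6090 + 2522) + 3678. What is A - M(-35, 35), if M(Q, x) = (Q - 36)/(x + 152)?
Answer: 20641/187 ≈ 110.38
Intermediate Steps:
M(Q, x) = (-36 + Q)/(152 + x)
A = 110 (A = -3568 + 3678 = 110)
A - M(-35, 35) = 110 - (-36 - 35)/(152 + 35) = 110 - (-71)/187 = 110 - 1*(-71/187) = 110 + 71/187 = 20641/187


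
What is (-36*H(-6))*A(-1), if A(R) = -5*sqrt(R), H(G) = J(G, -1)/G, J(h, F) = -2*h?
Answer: -360*I ≈ -360.0*I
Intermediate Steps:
H(G) = -2 (H(G) = (-2*G)/G = -2)
(-36*H(-6))*A(-1) = (-36*(-2))*(-5*I) = 72*(-5*I) = -360*I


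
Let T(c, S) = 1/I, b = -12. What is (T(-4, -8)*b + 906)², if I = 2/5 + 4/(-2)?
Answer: 3337929/4 ≈ 8.3448e+5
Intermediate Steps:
I = -8/5 (I = 2*(⅕) + 4*(-½) = ⅖ - 2 = -8/5 ≈ -1.6000)
T(c, S) = -5/8 (T(c, S) = 1/(-8/5) = -5/8)
(T(-4, -8)*b + 906)² = (-5/8*(-12) + 906)² = (15/2 + 906)² = (1827/2)² = 3337929/4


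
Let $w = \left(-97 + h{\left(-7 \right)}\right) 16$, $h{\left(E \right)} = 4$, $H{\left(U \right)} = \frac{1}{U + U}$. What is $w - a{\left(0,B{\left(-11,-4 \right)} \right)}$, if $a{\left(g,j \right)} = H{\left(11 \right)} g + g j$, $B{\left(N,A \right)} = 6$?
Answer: $-1488$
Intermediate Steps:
$H{\left(U \right)} = \frac{1}{2 U}$
$a{\left(g,j \right)} = \frac{g}{22} + g j$ ($a{\left(g,j \right)} = \frac{1}{2 \cdot 11} g + g j = \frac{1}{2} \cdot \frac{1}{11} g + g j = \frac{g}{22} + g j$)
$w = -1488$ ($w = \left(-97 + 4\right) 16 = \left(-93\right) 16 = -1488$)
$w - a{\left(0,B{\left(-11,-4 \right)} \right)} = -1488 - 0 \left(\frac{1}{22} + 6\right) = -1488 - 0 \cdot \frac{133}{22} = -1488 - 0 = -1488 + 0 = -1488$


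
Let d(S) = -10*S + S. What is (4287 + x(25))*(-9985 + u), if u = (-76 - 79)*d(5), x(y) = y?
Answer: -12979120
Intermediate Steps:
d(S) = -9*S
u = 6975 (u = (-76 - 79)*(-9*5) = -155*(-45) = 6975)
(4287 + x(25))*(-9985 + u) = (4287 + 25)*(-9985 + 6975) = 4312*(-3010) = -12979120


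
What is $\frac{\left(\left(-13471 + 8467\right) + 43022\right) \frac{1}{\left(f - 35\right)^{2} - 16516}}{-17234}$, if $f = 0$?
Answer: $\frac{19009}{131762547} \approx 0.00014427$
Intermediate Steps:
$\frac{\left(\left(-13471 + 8467\right) + 43022\right) \frac{1}{\left(f - 35\right)^{2} - 16516}}{-17234} = \frac{\left(\left(-13471 + 8467\right) + 43022\right) \frac{1}{\left(0 - 35\right)^{2} - 16516}}{-17234} = \frac{-5004 + 43022}{\left(-35\right)^{2} - 16516} \left(- \frac{1}{17234}\right) = \frac{38018}{1225 - 16516} \left(- \frac{1}{17234}\right) = \frac{38018}{-15291} \left(- \frac{1}{17234}\right) = 38018 \left(- \frac{1}{15291}\right) \left(- \frac{1}{17234}\right) = \left(- \frac{38018}{15291}\right) \left(- \frac{1}{17234}\right) = \frac{19009}{131762547}$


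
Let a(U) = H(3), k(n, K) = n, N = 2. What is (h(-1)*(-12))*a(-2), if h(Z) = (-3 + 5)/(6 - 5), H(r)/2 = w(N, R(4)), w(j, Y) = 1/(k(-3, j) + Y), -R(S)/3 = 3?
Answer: 4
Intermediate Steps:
R(S) = -9 (R(S) = -3*3 = -9)
w(j, Y) = 1/(-3 + Y)
H(r) = -⅙ (H(r) = 2/(-3 - 9) = 2/(-12) = 2*(-1/12) = -⅙)
a(U) = -⅙
h(Z) = 2 (h(Z) = 2/1 = 2*1 = 2)
(h(-1)*(-12))*a(-2) = (2*(-12))*(-⅙) = -24*(-⅙) = 4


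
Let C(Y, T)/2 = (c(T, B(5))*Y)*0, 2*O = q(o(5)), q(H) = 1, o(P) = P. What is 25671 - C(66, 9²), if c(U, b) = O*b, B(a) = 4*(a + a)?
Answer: 25671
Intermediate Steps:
O = ½ (O = (½)*1 = ½ ≈ 0.50000)
B(a) = 8*a (B(a) = 4*(2*a) = 8*a)
c(U, b) = b/2
C(Y, T) = 0 (C(Y, T) = 2*((((8*5)/2)*Y)*0) = 2*((((½)*40)*Y)*0) = 2*((20*Y)*0) = 2*0 = 0)
25671 - C(66, 9²) = 25671 - 1*0 = 25671 + 0 = 25671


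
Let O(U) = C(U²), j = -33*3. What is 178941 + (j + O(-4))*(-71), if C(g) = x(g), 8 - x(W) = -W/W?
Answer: 185331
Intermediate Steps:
j = -99
x(W) = 9 (x(W) = 8 - (-1)*W/W = 8 - (-1) = 8 - 1*(-1) = 8 + 1 = 9)
C(g) = 9
O(U) = 9
178941 + (j + O(-4))*(-71) = 178941 + (-99 + 9)*(-71) = 178941 - 90*(-71) = 178941 + 6390 = 185331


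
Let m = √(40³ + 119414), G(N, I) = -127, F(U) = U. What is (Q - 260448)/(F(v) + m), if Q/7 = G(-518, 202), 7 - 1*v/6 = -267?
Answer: -71606338/419887 + 261337*√183414/2519322 ≈ -126.11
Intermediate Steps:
v = 1644 (v = 42 - 6*(-267) = 42 + 1602 = 1644)
Q = -889 (Q = 7*(-127) = -889)
m = √183414 (m = √(64000 + 119414) = √183414 ≈ 428.27)
(Q - 260448)/(F(v) + m) = (-889 - 260448)/(1644 + √183414) = -261337/(1644 + √183414)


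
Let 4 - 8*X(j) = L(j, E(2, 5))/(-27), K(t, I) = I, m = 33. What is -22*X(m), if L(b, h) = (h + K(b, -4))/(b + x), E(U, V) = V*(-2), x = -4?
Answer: -17149/1566 ≈ -10.951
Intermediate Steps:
E(U, V) = -2*V
L(b, h) = (-4 + h)/(-4 + b) (L(b, h) = (h - 4)/(b - 4) = (-4 + h)/(-4 + b))
X(j) = ½ - 7/(108*(-4 + j)) (X(j) = ½ - (-4 - 2*5)/(-4 + j)/(8*(-27)) = ½ - (-4 - 10)/(-4 + j)*(-1)/(8*27) = ½ - -14/(-4 + j)*(-1)/(8*27) = ½ - (-14/(-4 + j))*(-1)/(8*27) = ½ - 7/(108*(-4 + j)))
-22*X(m) = -11*(-223 + 54*33)/(54*(-4 + 33)) = -11*(-223 + 1782)/(54*29) = -11*1559/(54*29) = -22*1559/3132 = -17149/1566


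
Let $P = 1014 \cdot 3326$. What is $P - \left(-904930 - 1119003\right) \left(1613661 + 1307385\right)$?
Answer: $5912004766482$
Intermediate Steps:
$P = 3372564$
$P - \left(-904930 - 1119003\right) \left(1613661 + 1307385\right) = 3372564 - \left(-904930 - 1119003\right) \left(1613661 + 1307385\right) = 3372564 - \left(-2023933\right) 2921046 = 3372564 - -5912001393918 = 3372564 + 5912001393918 = 5912004766482$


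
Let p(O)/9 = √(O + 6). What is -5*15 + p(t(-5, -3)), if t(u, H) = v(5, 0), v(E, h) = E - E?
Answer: -75 + 9*√6 ≈ -52.955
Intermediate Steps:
v(E, h) = 0
t(u, H) = 0
p(O) = 9*√(6 + O) (p(O) = 9*√(O + 6) = 9*√(6 + O))
-5*15 + p(t(-5, -3)) = -5*15 + 9*√(6 + 0) = -75 + 9*√6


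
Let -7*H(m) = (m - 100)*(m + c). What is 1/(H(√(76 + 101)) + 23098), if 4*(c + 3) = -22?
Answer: 1499484/34412307457 - 3038*√177/103236922371 ≈ 4.3183e-5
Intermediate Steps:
c = -17/2 (c = -3 + (¼)*(-22) = -3 - 11/2 = -17/2 ≈ -8.5000)
H(m) = -(-100 + m)*(-17/2 + m)/7 (H(m) = -(m - 100)*(m - 17/2)/7 = -(-100 + m)*(-17/2 + m)/7)
1/(H(√(76 + 101)) + 23098) = 1/((-850/7 - (√(76 + 101))²/7 + 31*√(76 + 101)/2) + 23098) = 1/((-850/7 - (√177)²/7 + 31*√177/2) + 23098) = 1/((-850/7 - ⅐*177 + 31*√177/2) + 23098) = 1/((-850/7 - 177/7 + 31*√177/2) + 23098) = 1/((-1027/7 + 31*√177/2) + 23098) = 1/(160659/7 + 31*√177/2)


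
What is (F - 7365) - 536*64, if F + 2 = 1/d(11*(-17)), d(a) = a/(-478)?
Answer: -7791999/187 ≈ -41668.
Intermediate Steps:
d(a) = -a/478 (d(a) = a*(-1/478) = -a/478)
F = 104/187 (F = -2 + 1/(-11*(-17)/478) = -2 + 1/(-1/478*(-187)) = -2 + 1/(187/478) = -2 + 478/187 = 104/187 ≈ 0.55615)
(F - 7365) - 536*64 = (104/187 - 7365) - 536*64 = -1377151/187 - 34304 = -7791999/187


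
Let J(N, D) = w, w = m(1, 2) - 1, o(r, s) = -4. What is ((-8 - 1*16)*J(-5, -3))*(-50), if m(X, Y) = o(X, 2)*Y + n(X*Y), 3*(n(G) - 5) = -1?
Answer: -5200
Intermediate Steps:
n(G) = 14/3 (n(G) = 5 + (⅓)*(-1) = 5 - ⅓ = 14/3)
m(X, Y) = 14/3 - 4*Y (m(X, Y) = -4*Y + 14/3 = 14/3 - 4*Y)
w = -13/3 (w = (14/3 - 4*2) - 1 = (14/3 - 8) - 1 = -10/3 - 1 = -13/3 ≈ -4.3333)
J(N, D) = -13/3
((-8 - 1*16)*J(-5, -3))*(-50) = ((-8 - 1*16)*(-13/3))*(-50) = ((-8 - 16)*(-13/3))*(-50) = -24*(-13/3)*(-50) = 104*(-50) = -5200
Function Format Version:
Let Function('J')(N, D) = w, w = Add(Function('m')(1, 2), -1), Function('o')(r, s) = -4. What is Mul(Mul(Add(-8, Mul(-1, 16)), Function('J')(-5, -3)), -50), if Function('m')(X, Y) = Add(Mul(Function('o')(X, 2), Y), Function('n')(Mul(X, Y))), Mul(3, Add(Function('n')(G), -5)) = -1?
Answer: -5200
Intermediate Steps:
Function('n')(G) = Rational(14, 3) (Function('n')(G) = Add(5, Mul(Rational(1, 3), -1)) = Add(5, Rational(-1, 3)) = Rational(14, 3))
Function('m')(X, Y) = Add(Rational(14, 3), Mul(-4, Y)) (Function('m')(X, Y) = Add(Mul(-4, Y), Rational(14, 3)) = Add(Rational(14, 3), Mul(-4, Y)))
w = Rational(-13, 3) (w = Add(Add(Rational(14, 3), Mul(-4, 2)), -1) = Add(Add(Rational(14, 3), -8), -1) = Add(Rational(-10, 3), -1) = Rational(-13, 3) ≈ -4.3333)
Function('J')(N, D) = Rational(-13, 3)
Mul(Mul(Add(-8, Mul(-1, 16)), Function('J')(-5, -3)), -50) = Mul(Mul(Add(-8, Mul(-1, 16)), Rational(-13, 3)), -50) = Mul(Mul(Add(-8, -16), Rational(-13, 3)), -50) = Mul(Mul(-24, Rational(-13, 3)), -50) = Mul(104, -50) = -5200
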